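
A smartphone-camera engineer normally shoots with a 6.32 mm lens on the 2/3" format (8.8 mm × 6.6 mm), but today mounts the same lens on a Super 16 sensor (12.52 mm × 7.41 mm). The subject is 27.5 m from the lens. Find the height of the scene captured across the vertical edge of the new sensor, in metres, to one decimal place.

32.2 m

The focal length stays 6.32 mm; the relevant sensor dimension is now h = 7.41 mm. Object distance dₒ = 27.5 m = 27500 mm.
Thin-lens field height W = h·(dₒ − f)/f = 7.41 × (27500 − 6.32)/6.32 ≈ 32235.470 mm = 32.2355 m.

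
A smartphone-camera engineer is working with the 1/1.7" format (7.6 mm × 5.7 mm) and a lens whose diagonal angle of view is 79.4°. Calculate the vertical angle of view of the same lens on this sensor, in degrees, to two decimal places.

52.96°

Sensor diagonal = √(7.6² + 5.7²) = √90.2500 ≈ 9.5000 mm.
From the diagonal AOV: f = 9.5000 / (2·tan(39.7°)) = 9.5000 / 1.66043 ≈ 5.7214 mm.
Vertical AOV = 2·arctan(5.7 / (2 × 5.7214)) = 2·arctan(0.49813) ≈ 52.9585°.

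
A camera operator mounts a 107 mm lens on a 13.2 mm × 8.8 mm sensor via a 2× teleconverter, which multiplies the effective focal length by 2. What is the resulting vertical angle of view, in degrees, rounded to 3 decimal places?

Effective focal length f = 107 × 2 = 214 mm.
α = 2·arctan(8.8 / (2 × 214)) = 2·arctan(0.02056) ≈ 2.3558°.

2.356°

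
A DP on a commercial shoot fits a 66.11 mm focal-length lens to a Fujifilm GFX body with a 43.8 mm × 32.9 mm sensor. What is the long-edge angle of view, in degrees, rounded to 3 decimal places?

36.657°

Angle of view α = 2·arctan(w/2f) with w = 43.8 mm and f = 66.11 mm.
w/2f = 0.33127; arctan(0.33127) ≈ 18.3283°, so α ≈ 36.6566°.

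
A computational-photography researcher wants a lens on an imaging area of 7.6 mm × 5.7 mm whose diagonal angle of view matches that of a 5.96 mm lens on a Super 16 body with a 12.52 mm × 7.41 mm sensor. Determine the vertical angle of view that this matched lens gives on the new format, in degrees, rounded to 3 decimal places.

72.431°

Sensor diagonal = √(12.52² + 7.41²) = √211.6585 ≈ 14.5485 mm.
Sensor diagonal = √(7.6² + 5.7²) = √90.2500 ≈ 9.5000 mm.
Equal diagonal AOV ⇒ f₂ = f₁ · 9.5000/14.5485 = 5.96 × 0.65299 ≈ 3.8918 mm.
Vertical AOV on the new format = 2·arctan(5.7 / (2 × 3.8918)) = 2·arctan(0.73231) ≈ 72.4311°.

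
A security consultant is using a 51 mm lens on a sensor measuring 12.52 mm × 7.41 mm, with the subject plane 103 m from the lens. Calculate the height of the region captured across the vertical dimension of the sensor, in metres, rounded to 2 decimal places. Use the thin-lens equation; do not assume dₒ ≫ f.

dₒ: 103 m = 103000 mm.
Similar triangles through the lens centre give W/dₒ = h/dᵢ; with 1/f = 1/dₒ + 1/dᵢ this gives W = h·(dₒ − f)/f.
W = 7.41 mm × (103000 − 51) / 51 = 7.41 × 2018.6078 ≈ 14957.884 mm = 14.9579 m.

14.96 m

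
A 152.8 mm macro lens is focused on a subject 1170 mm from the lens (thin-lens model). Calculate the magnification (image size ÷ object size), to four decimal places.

Thin lens: 1/f = 1/dₒ + 1/dᵢ → 1/dᵢ = 1/152.8 − 1/1170 = 0.0056898 mm⁻¹, so dᵢ ≈ 175.7530 mm.
Magnification m = dᵢ/dₒ = 175.7530/1170 ≈ 0.15022.

0.1502×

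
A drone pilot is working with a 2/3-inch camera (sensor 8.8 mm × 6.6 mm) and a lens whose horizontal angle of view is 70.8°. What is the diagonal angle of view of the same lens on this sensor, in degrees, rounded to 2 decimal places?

83.23°

From the horizontal AOV: f = 8.8 / (2·tan(35.4°)) = 8.8 / 1.42133 ≈ 6.1914 mm.
Sensor diagonal = √(8.8² + 6.6²) = √121.0000 ≈ 11.0000 mm.
Diagonal AOV = 2·arctan(11.0000 / (2 × 6.1914)) = 2·arctan(0.88833) ≈ 83.2312°.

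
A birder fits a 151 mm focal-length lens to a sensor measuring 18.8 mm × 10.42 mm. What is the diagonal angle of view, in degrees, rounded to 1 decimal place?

8.1°

Sensor diagonal = √(18.8² + 10.42²) = √462.0164 ≈ 21.4946 mm.
Angle of view α = 2·arctan(d/2f) with d = 21.4946 mm and f = 151 mm.
d/2f = 0.07117; arctan(0.07117) ≈ 4.0711°, so α ≈ 8.1422°.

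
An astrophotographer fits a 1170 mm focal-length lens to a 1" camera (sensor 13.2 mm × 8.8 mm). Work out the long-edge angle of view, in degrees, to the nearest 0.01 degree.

Angle of view α = 2·arctan(w/2f) with w = 13.2 mm and f = 1170 mm.
w/2f = 0.00564; arctan(0.00564) ≈ 0.3232°, so α ≈ 0.6464°.

0.65°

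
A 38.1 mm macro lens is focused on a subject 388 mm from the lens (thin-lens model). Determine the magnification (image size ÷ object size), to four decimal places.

0.1089×

Thin lens: 1/f = 1/dₒ + 1/dᵢ → 1/dᵢ = 1/38.1 − 1/388 = 0.0236694 mm⁻¹, so dᵢ ≈ 42.2486 mm.
Magnification m = dᵢ/dₒ = 42.2486/388 ≈ 0.10889.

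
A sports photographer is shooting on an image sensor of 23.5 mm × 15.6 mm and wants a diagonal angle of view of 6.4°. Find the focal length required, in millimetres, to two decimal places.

Sensor diagonal = √(23.5² + 15.6²) = √795.6100 ≈ 28.2066 mm.
From α = 2·arctan(d/2f) we get f = d / (2·tan(α/2)).
With d = 28.2066 mm and α/2 = 3.2°, tan(α/2) ≈ 0.05591, so f ≈ 28.2066 / 0.11182 ≈ 252.2556 mm.

252.26 mm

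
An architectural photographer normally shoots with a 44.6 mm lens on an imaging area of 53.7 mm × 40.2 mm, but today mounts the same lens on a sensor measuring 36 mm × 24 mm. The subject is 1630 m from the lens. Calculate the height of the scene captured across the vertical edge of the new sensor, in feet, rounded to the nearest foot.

2878 ft

The focal length stays 44.6 mm; the relevant sensor dimension is now h = 24 mm. Object distance dₒ = 1630 m = 1.63e+06 mm.
Thin-lens field height W = h·(dₒ − f)/f = 24 × (1.63e+06 − 44.6)/44.6 ≈ 877106.045 mm = 877106.045/304.8 ft = 2877.64 ft.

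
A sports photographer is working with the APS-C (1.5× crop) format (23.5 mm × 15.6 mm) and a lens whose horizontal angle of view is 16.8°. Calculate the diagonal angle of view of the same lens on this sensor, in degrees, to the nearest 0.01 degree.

From the horizontal AOV: f = 23.5 / (2·tan(8.4°)) = 23.5 / 0.29533 ≈ 79.5708 mm.
Sensor diagonal = √(23.5² + 15.6²) = √795.6100 ≈ 28.2066 mm.
Diagonal AOV = 2·arctan(28.2066 / (2 × 79.5708)) = 2·arctan(0.17724) ≈ 20.1017°.

20.10°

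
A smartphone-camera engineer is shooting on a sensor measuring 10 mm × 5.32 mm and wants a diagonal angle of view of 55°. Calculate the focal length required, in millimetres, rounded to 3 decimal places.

Sensor diagonal = √(10² + 5.32²) = √128.3024 ≈ 11.3271 mm.
From α = 2·arctan(d/2f) we get f = d / (2·tan(α/2)).
With d = 11.3271 mm and α/2 = 27.5°, tan(α/2) ≈ 0.52057, so f ≈ 11.3271 / 1.04113 ≈ 10.8795 mm.

10.880 mm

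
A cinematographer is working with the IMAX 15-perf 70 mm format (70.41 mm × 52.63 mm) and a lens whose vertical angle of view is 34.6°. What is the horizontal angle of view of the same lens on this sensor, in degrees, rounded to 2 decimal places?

From the vertical AOV: f = 52.63 / (2·tan(17.3°)) = 52.63 / 0.62293 ≈ 84.4877 mm.
Horizontal AOV = 2·arctan(70.41 / (2 × 84.4877)) = 2·arctan(0.41669) ≈ 45.2418°.

45.24°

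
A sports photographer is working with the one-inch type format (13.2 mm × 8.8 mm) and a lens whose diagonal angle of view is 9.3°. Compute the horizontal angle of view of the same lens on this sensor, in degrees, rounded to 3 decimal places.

Sensor diagonal = √(13.2² + 8.8²) = √251.6800 ≈ 15.8644 mm.
From the diagonal AOV: f = 15.8644 / (2·tan(4.65°)) = 15.8644 / 0.16267 ≈ 97.5235 mm.
Horizontal AOV = 2·arctan(13.2 / (2 × 97.5235)) = 2·arctan(0.06768) ≈ 7.7433°.

7.743°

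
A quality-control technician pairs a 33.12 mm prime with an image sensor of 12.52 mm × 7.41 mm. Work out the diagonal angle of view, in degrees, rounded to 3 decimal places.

24.775°

Sensor diagonal = √(12.52² + 7.41²) = √211.6585 ≈ 14.5485 mm.
Angle of view α = 2·arctan(d/2f) with d = 14.5485 mm and f = 33.12 mm.
d/2f = 0.21963; arctan(0.21963) ≈ 12.3874°, so α ≈ 24.7747°.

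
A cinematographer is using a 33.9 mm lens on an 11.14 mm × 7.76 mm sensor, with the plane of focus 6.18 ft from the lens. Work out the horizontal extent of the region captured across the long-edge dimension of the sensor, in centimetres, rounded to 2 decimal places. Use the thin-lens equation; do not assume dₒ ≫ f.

dₒ: 6.18 ft × 304.8 mm/ft = 1883.66 mm.
Similar triangles through the lens centre give W/dₒ = w/dᵢ; with 1/f = 1/dₒ + 1/dᵢ this gives W = w·(dₒ − f)/f.
W = 11.14 mm × (1883.66 − 33.9) / 33.9 = 11.14 × 54.5653 ≈ 607.858 mm = 60.7858 cm.

60.79 cm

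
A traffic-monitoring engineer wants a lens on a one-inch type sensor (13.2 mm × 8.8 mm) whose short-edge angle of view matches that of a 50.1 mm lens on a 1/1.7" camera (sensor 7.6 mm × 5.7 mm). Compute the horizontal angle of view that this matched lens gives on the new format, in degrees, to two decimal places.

9.75°

Equal short-edge AOV ⇒ f₂ = f₁ · 8.8/5.7 = 50.1 × 1.54386 ≈ 77.3474 mm.
Horizontal AOV on the new format = 2·arctan(13.2 / (2 × 77.3474)) = 2·arctan(0.08533) ≈ 9.7544°.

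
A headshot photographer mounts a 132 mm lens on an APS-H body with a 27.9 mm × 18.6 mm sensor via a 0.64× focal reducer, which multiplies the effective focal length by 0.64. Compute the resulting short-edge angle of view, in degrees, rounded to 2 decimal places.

Effective focal length f = 132 × 0.64 = 84.48 mm.
α = 2·arctan(18.6 / (2 × 84.48)) = 2·arctan(0.11009) ≈ 12.5642°.

12.56°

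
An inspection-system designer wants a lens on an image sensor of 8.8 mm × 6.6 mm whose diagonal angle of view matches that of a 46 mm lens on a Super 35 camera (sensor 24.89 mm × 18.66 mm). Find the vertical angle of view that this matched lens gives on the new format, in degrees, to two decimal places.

22.94°

Sensor diagonal = √(24.89² + 18.66²) = √967.7077 ≈ 31.1080 mm.
Sensor diagonal = √(8.8² + 6.6²) = √121.0000 ≈ 11.0000 mm.
Equal diagonal AOV ⇒ f₂ = f₁ · 11.0000/31.1080 = 46 × 0.35361 ≈ 16.2659 mm.
Vertical AOV on the new format = 2·arctan(6.6 / (2 × 16.2659)) = 2·arctan(0.20288) ≈ 22.9368°.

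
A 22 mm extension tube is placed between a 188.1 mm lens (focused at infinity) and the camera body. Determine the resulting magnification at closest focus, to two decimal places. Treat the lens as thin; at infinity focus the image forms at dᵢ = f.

0.12×

The tube moves the image plane from f to f + e, so dᵢ = 188.1 + 22 = 210.1 mm. Focus is achieved when 1/f = 1/dₒ + 1/dᵢ, giving dₒ = 1/(1/f − 1/(f+e)).
Magnification m = dᵢ/dₒ = (f+e)·(1/f − 1/(f+e)) = e/f = 22/188.1 ≈ 0.1170.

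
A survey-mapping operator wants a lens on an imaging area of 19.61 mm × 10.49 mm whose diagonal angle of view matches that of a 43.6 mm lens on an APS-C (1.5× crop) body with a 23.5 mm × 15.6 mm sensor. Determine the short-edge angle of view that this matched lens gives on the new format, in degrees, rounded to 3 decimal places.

Sensor diagonal = √(23.5² + 15.6²) = √795.6100 ≈ 28.2066 mm.
Sensor diagonal = √(19.61² + 10.49²) = √494.5922 ≈ 22.2394 mm.
Equal diagonal AOV ⇒ f₂ = f₁ · 22.2394/28.2066 = 43.6 × 0.78845 ≈ 34.3764 mm.
Short-edge AOV on the new format = 2·arctan(10.49 / (2 × 34.3764)) = 2·arctan(0.15258) ≈ 17.3501°.

17.350°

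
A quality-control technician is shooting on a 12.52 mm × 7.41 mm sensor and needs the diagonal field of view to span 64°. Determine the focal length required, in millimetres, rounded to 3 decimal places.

Sensor diagonal = √(12.52² + 7.41²) = √211.6585 ≈ 14.5485 mm.
From α = 2·arctan(d/2f) we get f = d / (2·tan(α/2)).
With d = 14.5485 mm and α/2 = 32°, tan(α/2) ≈ 0.62487, so f ≈ 14.5485 / 1.24974 ≈ 11.6412 mm.

11.641 mm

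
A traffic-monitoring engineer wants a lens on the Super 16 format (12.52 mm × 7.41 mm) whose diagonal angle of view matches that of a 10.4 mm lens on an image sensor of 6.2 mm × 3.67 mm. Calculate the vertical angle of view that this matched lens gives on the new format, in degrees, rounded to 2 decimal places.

20.01°

Sensor diagonal = √(6.2² + 3.67²) = √51.9089 ≈ 7.2048 mm.
Sensor diagonal = √(12.52² + 7.41²) = √211.6585 ≈ 14.5485 mm.
Equal diagonal AOV ⇒ f₂ = f₁ · 14.5485/7.2048 = 10.4 × 2.01928 ≈ 21.0005 mm.
Vertical AOV on the new format = 2·arctan(7.41 / (2 × 21.0005)) = 2·arctan(0.17642) ≈ 20.0108°.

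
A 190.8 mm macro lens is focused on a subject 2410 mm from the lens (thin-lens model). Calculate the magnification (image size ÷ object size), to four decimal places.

Thin lens: 1/f = 1/dₒ + 1/dᵢ → 1/dᵢ = 1/190.8 − 1/2410 = 0.0048262 mm⁻¹, so dᵢ ≈ 207.2044 mm.
Magnification m = dᵢ/dₒ = 207.2044/2410 ≈ 0.08598.

0.0860×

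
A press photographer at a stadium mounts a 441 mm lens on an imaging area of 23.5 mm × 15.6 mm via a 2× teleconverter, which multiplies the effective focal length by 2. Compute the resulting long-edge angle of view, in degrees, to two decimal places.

Effective focal length f = 441 × 2 = 882 mm.
α = 2·arctan(23.5 / (2 × 882)) = 2·arctan(0.01332) ≈ 1.5265°.

1.53°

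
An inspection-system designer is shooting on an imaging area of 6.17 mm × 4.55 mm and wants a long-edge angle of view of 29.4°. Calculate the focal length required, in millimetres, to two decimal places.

11.76 mm

From α = 2·arctan(w/2f) we get f = w / (2·tan(α/2)).
With w = 6.17 mm and α/2 = 14.7°, tan(α/2) ≈ 0.26235, so f ≈ 6.17 / 0.52469 ≈ 11.7593 mm.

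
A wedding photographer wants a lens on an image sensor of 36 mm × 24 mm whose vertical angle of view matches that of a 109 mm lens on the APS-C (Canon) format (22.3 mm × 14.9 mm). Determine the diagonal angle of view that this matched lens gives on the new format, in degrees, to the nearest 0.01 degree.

14.05°

Equal vertical AOV ⇒ f₂ = f₁ · 24/14.9 = 109 × 1.61074 ≈ 175.5705 mm.
Sensor diagonal = √(36² + 24²) = √1872.0000 ≈ 43.2666 mm.
Diagonal AOV on the new format = 2·arctan(43.2666 / (2 × 175.5705)) = 2·arctan(0.12322) ≈ 14.0488°.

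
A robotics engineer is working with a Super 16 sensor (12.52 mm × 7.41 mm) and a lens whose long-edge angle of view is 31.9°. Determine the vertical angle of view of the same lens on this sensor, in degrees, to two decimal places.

19.20°

From the long-edge AOV: f = 12.52 / (2·tan(15.95°)) = 12.52 / 0.57160 ≈ 21.9033 mm.
Vertical AOV = 2·arctan(7.41 / (2 × 21.9033)) = 2·arctan(0.16915) ≈ 19.2017°.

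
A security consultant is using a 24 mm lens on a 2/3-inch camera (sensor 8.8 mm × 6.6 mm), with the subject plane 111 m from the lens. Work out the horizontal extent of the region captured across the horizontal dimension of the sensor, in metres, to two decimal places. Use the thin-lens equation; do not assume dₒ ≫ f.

dₒ: 111 m = 111000 mm.
Similar triangles through the lens centre give W/dₒ = w/dᵢ; with 1/f = 1/dₒ + 1/dᵢ this gives W = w·(dₒ − f)/f.
W = 8.8 mm × (111000 − 24) / 24 = 8.8 × 4624.0000 ≈ 40691.200 mm = 40.6912 m.

40.69 m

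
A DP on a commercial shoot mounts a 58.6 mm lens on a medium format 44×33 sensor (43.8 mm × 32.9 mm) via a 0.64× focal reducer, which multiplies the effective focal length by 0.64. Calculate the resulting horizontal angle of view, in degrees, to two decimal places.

Effective focal length f = 58.6 × 0.64 = 37.504 mm.
α = 2·arctan(43.8 / (2 × 37.504)) = 2·arctan(0.58394) ≈ 60.5645°.

60.56°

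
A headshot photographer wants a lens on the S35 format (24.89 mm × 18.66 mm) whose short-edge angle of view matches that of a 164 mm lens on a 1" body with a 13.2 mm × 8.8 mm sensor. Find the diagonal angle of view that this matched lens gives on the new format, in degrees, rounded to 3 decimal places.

5.122°

Equal short-edge AOV ⇒ f₂ = f₁ · 18.66/8.8 = 164 × 2.12045 ≈ 347.7545 mm.
Sensor diagonal = √(24.89² + 18.66²) = √967.7077 ≈ 31.1080 mm.
Diagonal AOV on the new format = 2·arctan(31.1080 / (2 × 347.7545)) = 2·arctan(0.04473) ≈ 5.1219°.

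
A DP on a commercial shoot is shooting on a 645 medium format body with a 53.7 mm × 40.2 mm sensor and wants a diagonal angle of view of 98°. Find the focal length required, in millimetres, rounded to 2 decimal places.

29.16 mm

Sensor diagonal = √(53.7² + 40.2²) = √4499.7300 ≈ 67.0800 mm.
From α = 2·arctan(d/2f) we get f = d / (2·tan(α/2)).
With d = 67.0800 mm and α/2 = 49°, tan(α/2) ≈ 1.15037, so f ≈ 67.0800 / 2.30074 ≈ 29.1559 mm.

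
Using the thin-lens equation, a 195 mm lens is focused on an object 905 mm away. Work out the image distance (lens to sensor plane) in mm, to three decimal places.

248.556 mm

1/dᵢ = 1/f − 1/dₒ = 1/195 − 1/905 = 0.0040232 mm⁻¹.
dᵢ = 1/0.0040232 ≈ 248.5563 mm.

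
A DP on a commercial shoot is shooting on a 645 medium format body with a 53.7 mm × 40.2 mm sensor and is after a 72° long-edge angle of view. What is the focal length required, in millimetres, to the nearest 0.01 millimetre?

36.96 mm

From α = 2·arctan(w/2f) we get f = w / (2·tan(α/2)).
With w = 53.7 mm and α/2 = 36°, tan(α/2) ≈ 0.72654, so f ≈ 53.7 / 1.45309 ≈ 36.9559 mm.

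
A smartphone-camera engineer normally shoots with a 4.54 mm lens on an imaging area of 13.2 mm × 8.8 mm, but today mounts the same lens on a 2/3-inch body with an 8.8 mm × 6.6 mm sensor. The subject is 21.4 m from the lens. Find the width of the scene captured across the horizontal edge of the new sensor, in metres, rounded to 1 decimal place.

41.5 m

The focal length stays 4.54 mm; the relevant sensor dimension is now w = 8.8 mm. Object distance dₒ = 21.4 m = 21400 mm.
Thin-lens field width W = w·(dₒ − f)/f = 8.8 × (21400 − 4.54)/4.54 ≈ 41471.376 mm = 41.4714 m.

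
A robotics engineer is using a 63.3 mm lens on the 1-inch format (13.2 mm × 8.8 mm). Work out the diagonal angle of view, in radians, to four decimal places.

Sensor diagonal = √(13.2² + 8.8²) = √251.6800 ≈ 15.8644 mm.
Angle of view α = 2·arctan(d/2f) with d = 15.8644 mm and f = 63.3 mm.
d/2f = 0.12531; arctan(0.12531) ≈ 0.1247 rad, so α ≈ 0.2493 rad.

0.2493 rad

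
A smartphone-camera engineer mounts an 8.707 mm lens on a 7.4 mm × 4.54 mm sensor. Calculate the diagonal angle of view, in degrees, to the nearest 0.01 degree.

53.00°

Sensor diagonal = √(7.4² + 4.54²) = √75.3716 ≈ 8.6817 mm.
Angle of view α = 2·arctan(d/2f) with d = 8.6817 mm and f = 8.707 mm.
d/2f = 0.49855; arctan(0.49855) ≈ 26.4984°, so α ≈ 52.9967°.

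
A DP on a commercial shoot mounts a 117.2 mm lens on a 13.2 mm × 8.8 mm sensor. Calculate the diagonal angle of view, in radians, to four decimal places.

Sensor diagonal = √(13.2² + 8.8²) = √251.6800 ≈ 15.8644 mm.
Angle of view α = 2·arctan(d/2f) with d = 15.8644 mm and f = 117.2 mm.
d/2f = 0.06768; arctan(0.06768) ≈ 0.0676 rad, so α ≈ 0.1352 rad.

0.1352 rad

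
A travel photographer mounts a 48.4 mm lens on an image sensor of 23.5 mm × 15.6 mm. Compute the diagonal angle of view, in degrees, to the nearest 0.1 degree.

32.5°

Sensor diagonal = √(23.5² + 15.6²) = √795.6100 ≈ 28.2066 mm.
Angle of view α = 2·arctan(d/2f) with d = 28.2066 mm and f = 48.4 mm.
d/2f = 0.29139; arctan(0.29139) ≈ 16.2456°, so α ≈ 32.4912°.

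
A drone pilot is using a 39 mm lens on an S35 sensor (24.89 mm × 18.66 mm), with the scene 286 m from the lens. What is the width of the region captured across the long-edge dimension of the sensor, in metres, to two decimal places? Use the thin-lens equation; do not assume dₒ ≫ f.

dₒ: 286 m = 286000 mm.
Similar triangles through the lens centre give W/dₒ = w/dᵢ; with 1/f = 1/dₒ + 1/dᵢ this gives W = w·(dₒ − f)/f.
W = 24.89 mm × (286000 − 39) / 39 = 24.89 × 7332.3333 ≈ 182501.777 mm = 182.502 m.

182.50 m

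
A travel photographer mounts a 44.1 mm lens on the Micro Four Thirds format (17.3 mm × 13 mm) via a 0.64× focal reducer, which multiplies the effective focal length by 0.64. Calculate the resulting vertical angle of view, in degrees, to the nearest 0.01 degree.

Effective focal length f = 44.1 × 0.64 = 28.224 mm.
α = 2·arctan(13 / (2 × 28.224)) = 2·arctan(0.23030) ≈ 25.9382°.

25.94°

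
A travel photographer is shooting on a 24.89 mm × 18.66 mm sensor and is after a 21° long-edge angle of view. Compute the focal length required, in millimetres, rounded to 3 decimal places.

From α = 2·arctan(w/2f) we get f = w / (2·tan(α/2)).
With w = 24.89 mm and α/2 = 10.5°, tan(α/2) ≈ 0.18534, so f ≈ 24.89 / 0.37068 ≈ 67.1472 mm.

67.147 mm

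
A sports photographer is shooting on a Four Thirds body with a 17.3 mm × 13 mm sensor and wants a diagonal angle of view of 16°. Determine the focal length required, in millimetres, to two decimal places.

76.99 mm

Sensor diagonal = √(17.3² + 13²) = √468.2900 ≈ 21.6400 mm.
From α = 2·arctan(d/2f) we get f = d / (2·tan(α/2)).
With d = 21.6400 mm and α/2 = 8°, tan(α/2) ≈ 0.14054, so f ≈ 21.6400 / 0.28108 ≈ 76.9883 mm.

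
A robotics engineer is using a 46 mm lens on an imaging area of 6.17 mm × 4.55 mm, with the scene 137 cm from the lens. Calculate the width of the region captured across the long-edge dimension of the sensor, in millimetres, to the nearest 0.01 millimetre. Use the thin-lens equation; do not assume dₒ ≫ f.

dₒ: 137 cm = 1370 mm.
Similar triangles through the lens centre give W/dₒ = w/dᵢ; with 1/f = 1/dₒ + 1/dᵢ this gives W = w·(dₒ − f)/f.
W = 6.17 mm × (1370 − 46) / 46 = 6.17 × 28.7826 ≈ 177.589 mm.

177.59 mm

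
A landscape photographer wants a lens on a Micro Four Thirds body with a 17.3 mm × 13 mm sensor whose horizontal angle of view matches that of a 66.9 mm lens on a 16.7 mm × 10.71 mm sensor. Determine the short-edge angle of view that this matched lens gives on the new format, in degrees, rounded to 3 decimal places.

10.716°

Equal horizontal AOV ⇒ f₂ = f₁ · 17.3/16.7 = 66.9 × 1.03593 ≈ 69.3036 mm.
Short-edge AOV on the new format = 2·arctan(13 / (2 × 69.3036)) = 2·arctan(0.09379) ≈ 10.7162°.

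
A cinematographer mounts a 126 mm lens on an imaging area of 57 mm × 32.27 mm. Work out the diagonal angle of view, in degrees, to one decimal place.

29.1°

Sensor diagonal = √(57² + 32.27²) = √4290.3529 ≈ 65.5008 mm.
Angle of view α = 2·arctan(d/2f) with d = 65.5008 mm and f = 126 mm.
d/2f = 0.25992; arctan(0.25992) ≈ 14.5701°, so α ≈ 29.1402°.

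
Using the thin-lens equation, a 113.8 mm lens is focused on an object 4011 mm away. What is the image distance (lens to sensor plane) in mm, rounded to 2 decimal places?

117.12 mm

1/dᵢ = 1/f − 1/dₒ = 1/113.8 − 1/4011 = 0.0085380 mm⁻¹.
dᵢ = 1/0.0085380 ≈ 117.1230 mm.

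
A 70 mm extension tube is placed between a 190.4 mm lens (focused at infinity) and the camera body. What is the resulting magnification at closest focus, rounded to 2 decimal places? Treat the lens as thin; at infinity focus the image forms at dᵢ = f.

0.37×

The tube moves the image plane from f to f + e, so dᵢ = 190.4 + 70 = 260.4 mm. Focus is achieved when 1/f = 1/dₒ + 1/dᵢ, giving dₒ = 1/(1/f − 1/(f+e)).
Magnification m = dᵢ/dₒ = (f+e)·(1/f − 1/(f+e)) = e/f = 70/190.4 ≈ 0.3676.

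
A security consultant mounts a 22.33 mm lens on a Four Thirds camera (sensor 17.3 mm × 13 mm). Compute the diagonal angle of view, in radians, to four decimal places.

0.9024 rad

Sensor diagonal = √(17.3² + 13²) = √468.2900 ≈ 21.6400 mm.
Angle of view α = 2·arctan(d/2f) with d = 21.6400 mm and f = 22.33 mm.
d/2f = 0.48455; arctan(0.48455) ≈ 0.4512 rad, so α ≈ 0.9024 rad.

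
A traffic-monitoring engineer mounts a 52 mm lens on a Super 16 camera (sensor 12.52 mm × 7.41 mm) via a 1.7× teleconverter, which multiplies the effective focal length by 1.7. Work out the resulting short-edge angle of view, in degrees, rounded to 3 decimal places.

4.800°

Effective focal length f = 52 × 1.7 = 88.4 mm.
α = 2·arctan(7.41 / (2 × 88.4)) = 2·arctan(0.04191) ≈ 4.7999°.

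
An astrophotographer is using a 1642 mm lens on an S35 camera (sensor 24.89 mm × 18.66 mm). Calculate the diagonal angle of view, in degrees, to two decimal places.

1.09°

Sensor diagonal = √(24.89² + 18.66²) = √967.7077 ≈ 31.1080 mm.
Angle of view α = 2·arctan(d/2f) with d = 31.1080 mm and f = 1642 mm.
d/2f = 0.00947; arctan(0.00947) ≈ 0.5427°, so α ≈ 1.0854°.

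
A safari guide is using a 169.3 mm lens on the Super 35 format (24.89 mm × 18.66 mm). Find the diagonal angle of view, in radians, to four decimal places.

Sensor diagonal = √(24.89² + 18.66²) = √967.7077 ≈ 31.1080 mm.
Angle of view α = 2·arctan(d/2f) with d = 31.1080 mm and f = 169.3 mm.
d/2f = 0.09187; arctan(0.09187) ≈ 0.0916 rad, so α ≈ 0.1832 rad.

0.1832 rad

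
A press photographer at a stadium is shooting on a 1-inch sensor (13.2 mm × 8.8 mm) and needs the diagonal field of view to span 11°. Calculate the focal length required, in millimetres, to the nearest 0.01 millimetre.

82.38 mm

Sensor diagonal = √(13.2² + 8.8²) = √251.6800 ≈ 15.8644 mm.
From α = 2·arctan(d/2f) we get f = d / (2·tan(α/2)).
With d = 15.8644 mm and α/2 = 5.5°, tan(α/2) ≈ 0.09629, so f ≈ 15.8644 / 0.19258 ≈ 82.3792 mm.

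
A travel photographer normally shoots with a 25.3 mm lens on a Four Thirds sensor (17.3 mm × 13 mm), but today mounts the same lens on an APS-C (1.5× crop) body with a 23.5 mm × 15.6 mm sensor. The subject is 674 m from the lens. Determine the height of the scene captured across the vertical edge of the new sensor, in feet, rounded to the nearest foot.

The focal length stays 25.3 mm; the relevant sensor dimension is now h = 15.6 mm. Object distance dₒ = 674 m = 674000 mm.
Thin-lens field height W = h·(dₒ − f)/f = 15.6 × (674000 − 25.3)/25.3 ≈ 415573.333 mm = 415573.333/304.8 ft = 1363.43 ft.

1363 ft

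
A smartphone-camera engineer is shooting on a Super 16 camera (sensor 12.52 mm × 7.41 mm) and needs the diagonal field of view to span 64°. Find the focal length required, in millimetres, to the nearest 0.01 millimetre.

Sensor diagonal = √(12.52² + 7.41²) = √211.6585 ≈ 14.5485 mm.
From α = 2·arctan(d/2f) we get f = d / (2·tan(α/2)).
With d = 14.5485 mm and α/2 = 32°, tan(α/2) ≈ 0.62487, so f ≈ 14.5485 / 1.24974 ≈ 11.6412 mm.

11.64 mm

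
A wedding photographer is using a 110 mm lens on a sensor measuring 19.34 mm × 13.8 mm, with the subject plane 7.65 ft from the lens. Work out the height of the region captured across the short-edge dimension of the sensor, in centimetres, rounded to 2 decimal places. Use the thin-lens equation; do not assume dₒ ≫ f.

27.87 cm

dₒ: 7.65 ft × 304.8 mm/ft = 2331.72 mm.
Similar triangles through the lens centre give W/dₒ = h/dᵢ; with 1/f = 1/dₒ + 1/dᵢ this gives W = h·(dₒ − f)/f.
W = 13.8 mm × (2331.72 − 110) / 110 = 13.8 × 20.1975 ≈ 278.725 mm = 27.8725 cm.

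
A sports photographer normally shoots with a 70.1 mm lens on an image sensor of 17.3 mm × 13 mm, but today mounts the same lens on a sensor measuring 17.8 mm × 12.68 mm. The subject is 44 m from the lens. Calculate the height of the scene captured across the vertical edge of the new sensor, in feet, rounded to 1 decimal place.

26.1 ft

The focal length stays 70.1 mm; the relevant sensor dimension is now h = 12.68 mm. Object distance dₒ = 44 m = 44000 mm.
Thin-lens field height W = h·(dₒ − f)/f = 12.68 × (44000 − 70.1)/70.1 ≈ 7946.236 mm = 7946.236/304.8 ft = 26.0703 ft.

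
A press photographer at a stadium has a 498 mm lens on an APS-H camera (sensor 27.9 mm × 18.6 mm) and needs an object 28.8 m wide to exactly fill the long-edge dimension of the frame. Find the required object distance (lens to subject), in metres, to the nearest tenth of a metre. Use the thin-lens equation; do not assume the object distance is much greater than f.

W: 28.8 m = 28800 mm.
Magnification m = w/W = dᵢ/dₒ; combined with 1/f = 1/dₒ + 1/dᵢ this gives dₒ = f·(1 + W/w).
dₒ = 498 mm × (1 + 28800/27.9) = 498 × 1033.2581 ≈ 514562.516 mm = 514.563 m.

514.6 m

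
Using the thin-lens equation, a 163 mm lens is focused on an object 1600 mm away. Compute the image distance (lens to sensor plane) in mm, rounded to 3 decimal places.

1/dᵢ = 1/f − 1/dₒ = 1/163 − 1/1600 = 0.0055100 mm⁻¹.
dᵢ = 1/0.0055100 ≈ 181.4892 mm.

181.489 mm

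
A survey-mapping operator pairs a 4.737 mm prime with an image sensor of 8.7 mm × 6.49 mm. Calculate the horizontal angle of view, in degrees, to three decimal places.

85.123°

Angle of view α = 2·arctan(w/2f) with w = 8.7 mm and f = 4.737 mm.
w/2f = 0.91830; arctan(0.91830) ≈ 42.5613°, so α ≈ 85.1227°.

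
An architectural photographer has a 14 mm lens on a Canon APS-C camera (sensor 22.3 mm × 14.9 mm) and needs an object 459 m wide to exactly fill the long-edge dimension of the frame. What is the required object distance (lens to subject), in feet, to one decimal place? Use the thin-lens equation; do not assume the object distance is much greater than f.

W: 459 m = 459000 mm.
Magnification m = w/W = dᵢ/dₒ; combined with 1/f = 1/dₒ + 1/dᵢ this gives dₒ = f·(1 + W/w).
dₒ = 14 mm × (1 + 459000/22.3) = 14 × 20583.9596 ≈ 288175.435 mm = 288175.435/304.8 ft = 945.457 ft.

945.5 ft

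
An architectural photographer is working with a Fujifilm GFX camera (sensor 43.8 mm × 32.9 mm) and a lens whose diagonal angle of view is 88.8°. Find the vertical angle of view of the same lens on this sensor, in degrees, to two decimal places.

Sensor diagonal = √(43.8² + 32.9²) = √3000.8500 ≈ 54.7800 mm.
From the diagonal AOV: f = 54.7800 / (2·tan(44.4°)) = 54.7800 / 1.95854 ≈ 27.9698 mm.
Vertical AOV = 2·arctan(32.9 / (2 × 27.9698)) = 2·arctan(0.58814) ≈ 60.9226°.

60.92°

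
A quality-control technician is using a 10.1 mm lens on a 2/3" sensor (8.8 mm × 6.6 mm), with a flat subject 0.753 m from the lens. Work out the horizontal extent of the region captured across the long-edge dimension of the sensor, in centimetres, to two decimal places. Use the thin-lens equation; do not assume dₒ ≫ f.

dₒ: 0.753 m = 753 mm.
Similar triangles through the lens centre give W/dₒ = w/dᵢ; with 1/f = 1/dₒ + 1/dᵢ this gives W = w·(dₒ − f)/f.
W = 8.8 mm × (753 − 10.1) / 10.1 = 8.8 × 73.5545 ≈ 647.279 mm = 64.7279 cm.

64.73 cm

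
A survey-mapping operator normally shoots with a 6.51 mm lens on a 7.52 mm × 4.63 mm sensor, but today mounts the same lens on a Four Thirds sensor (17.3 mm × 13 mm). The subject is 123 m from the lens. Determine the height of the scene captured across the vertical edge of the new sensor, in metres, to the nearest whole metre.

The focal length stays 6.51 mm; the relevant sensor dimension is now h = 13 mm. Object distance dₒ = 123 m = 123000 mm.
Thin-lens field height W = h·(dₒ − f)/f = 13 × (123000 − 6.51)/6.51 ≈ 245609.120 mm = 245.609 m.

246 m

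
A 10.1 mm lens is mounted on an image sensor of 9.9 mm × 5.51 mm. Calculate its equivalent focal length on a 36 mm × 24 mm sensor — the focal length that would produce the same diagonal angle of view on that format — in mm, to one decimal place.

38.6 mm

Sensor diagonal = √(9.9² + 5.51²) = √128.3701 ≈ 11.3301 mm.
Sensor diagonal = √(36² + 24²) = √1872.0000 ≈ 43.2666 mm.
Equal angle of view means equal diagonal/f ratio, so f₂ = f₁ · (diagonal₂/diagonal₁) = 10.1 × 43.2666/11.3301.
f₂ = 10.1 × 3.81875 ≈ 38.569 mm.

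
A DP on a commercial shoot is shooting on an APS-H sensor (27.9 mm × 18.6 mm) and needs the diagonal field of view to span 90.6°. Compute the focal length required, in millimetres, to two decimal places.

Sensor diagonal = √(27.9² + 18.6²) = √1124.3700 ≈ 33.5316 mm.
From α = 2·arctan(d/2f) we get f = d / (2·tan(α/2)).
With d = 33.5316 mm and α/2 = 45.3°, tan(α/2) ≈ 1.01053, so f ≈ 33.5316 / 2.02105 ≈ 16.5912 mm.

16.59 mm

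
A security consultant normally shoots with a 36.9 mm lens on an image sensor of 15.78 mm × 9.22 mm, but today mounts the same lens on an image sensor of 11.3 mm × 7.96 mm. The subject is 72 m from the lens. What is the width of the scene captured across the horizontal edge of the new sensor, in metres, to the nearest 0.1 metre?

22.0 m

The focal length stays 36.9 mm; the relevant sensor dimension is now w = 11.3 mm. Object distance dₒ = 72 m = 72000 mm.
Thin-lens field width W = w·(dₒ − f)/f = 11.3 × (72000 − 36.9)/36.9 ≈ 22037.480 mm = 22.0375 m.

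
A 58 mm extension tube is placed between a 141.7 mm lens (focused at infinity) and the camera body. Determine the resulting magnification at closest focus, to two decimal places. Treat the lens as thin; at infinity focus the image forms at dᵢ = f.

0.41×

The tube moves the image plane from f to f + e, so dᵢ = 141.7 + 58 = 199.7 mm. Focus is achieved when 1/f = 1/dₒ + 1/dᵢ, giving dₒ = 1/(1/f − 1/(f+e)).
Magnification m = dᵢ/dₒ = (f+e)·(1/f − 1/(f+e)) = e/f = 58/141.7 ≈ 0.4093.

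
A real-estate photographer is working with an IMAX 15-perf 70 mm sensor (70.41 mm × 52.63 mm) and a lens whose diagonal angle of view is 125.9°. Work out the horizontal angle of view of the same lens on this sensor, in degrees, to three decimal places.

Sensor diagonal = √(70.41² + 52.63²) = √7727.4850 ≈ 87.9061 mm.
From the diagonal AOV: f = 87.9061 / (2·tan(62.95°)) = 87.9061 / 3.91677 ≈ 22.4435 mm.
Horizontal AOV = 2·arctan(70.41 / (2 × 22.4435)) = 2·arctan(1.56860) ≈ 114.9642°.

114.964°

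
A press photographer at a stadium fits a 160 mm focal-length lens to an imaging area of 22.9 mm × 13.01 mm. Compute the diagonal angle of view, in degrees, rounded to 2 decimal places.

9.41°

Sensor diagonal = √(22.9² + 13.01²) = √693.6701 ≈ 26.3376 mm.
Angle of view α = 2·arctan(d/2f) with d = 26.3376 mm and f = 160 mm.
d/2f = 0.08231; arctan(0.08231) ≈ 4.7051°, so α ≈ 9.4103°.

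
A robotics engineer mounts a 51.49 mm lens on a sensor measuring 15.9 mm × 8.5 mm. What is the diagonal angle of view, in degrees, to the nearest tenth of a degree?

Sensor diagonal = √(15.9² + 8.5²) = √325.0600 ≈ 18.0294 mm.
Angle of view α = 2·arctan(d/2f) with d = 18.0294 mm and f = 51.49 mm.
d/2f = 0.17508; arctan(0.17508) ≈ 9.9305°, so α ≈ 19.8610°.

19.9°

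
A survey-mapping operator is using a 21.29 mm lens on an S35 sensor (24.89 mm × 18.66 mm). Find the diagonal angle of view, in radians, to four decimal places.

Sensor diagonal = √(24.89² + 18.66²) = √967.7077 ≈ 31.1080 mm.
Angle of view α = 2·arctan(d/2f) with d = 31.1080 mm and f = 21.29 mm.
d/2f = 0.73058; arctan(0.73058) ≈ 0.6310 rad, so α ≈ 1.2619 rad.

1.2619 rad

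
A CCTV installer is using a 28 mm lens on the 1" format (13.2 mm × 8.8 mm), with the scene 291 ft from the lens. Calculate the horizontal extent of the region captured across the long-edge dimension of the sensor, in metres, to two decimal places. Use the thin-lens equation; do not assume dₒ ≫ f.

41.80 m

dₒ: 291 ft × 304.8 mm/ft = 88696.80 mm.
Similar triangles through the lens centre give W/dₒ = w/dᵢ; with 1/f = 1/dₒ + 1/dᵢ this gives W = w·(dₒ − f)/f.
W = 13.2 mm × (88696.8 − 28) / 28 = 13.2 × 3166.7428 ≈ 41801.004 mm = 41.801 m.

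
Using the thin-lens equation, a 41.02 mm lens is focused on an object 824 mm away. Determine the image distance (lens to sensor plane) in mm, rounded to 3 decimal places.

43.169 mm

1/dᵢ = 1/f − 1/dₒ = 1/41.02 − 1/824 = 0.0231648 mm⁻¹.
dᵢ = 1/0.0231648 ≈ 43.1690 mm.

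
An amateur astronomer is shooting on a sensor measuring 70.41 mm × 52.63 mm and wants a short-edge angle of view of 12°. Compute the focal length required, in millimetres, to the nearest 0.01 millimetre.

250.37 mm

From α = 2·arctan(h/2f) we get f = h / (2·tan(α/2)).
With h = 52.63 mm and α/2 = 6°, tan(α/2) ≈ 0.10510, so f ≈ 52.63 / 0.21021 ≈ 250.3705 mm.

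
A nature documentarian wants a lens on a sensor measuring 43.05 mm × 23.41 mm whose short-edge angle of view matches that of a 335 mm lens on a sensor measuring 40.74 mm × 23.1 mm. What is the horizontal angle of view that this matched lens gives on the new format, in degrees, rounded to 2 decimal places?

Equal short-edge AOV ⇒ f₂ = f₁ · 23.41/23.1 = 335 × 1.01342 ≈ 339.4957 mm.
Horizontal AOV on the new format = 2·arctan(43.05 / (2 × 339.4957)) = 2·arctan(0.06340) ≈ 7.2557°.

7.26°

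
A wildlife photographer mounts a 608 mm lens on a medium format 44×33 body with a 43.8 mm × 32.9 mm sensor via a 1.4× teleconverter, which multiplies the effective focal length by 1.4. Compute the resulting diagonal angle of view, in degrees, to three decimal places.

Effective focal length f = 608 × 1.4 = 851.2 mm.
Sensor diagonal = √(43.8² + 32.9²) = √3000.8500 ≈ 54.7800 mm.
α = 2·arctan(54.780 / (2 × 851.2)) = 2·arctan(0.03218) ≈ 3.6861°.

3.686°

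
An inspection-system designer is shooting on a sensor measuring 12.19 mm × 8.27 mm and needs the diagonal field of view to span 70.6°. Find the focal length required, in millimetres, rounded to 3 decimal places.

10.402 mm

Sensor diagonal = √(12.19² + 8.27²) = √216.9890 ≈ 14.7305 mm.
From α = 2·arctan(d/2f) we get f = d / (2·tan(α/2)).
With d = 14.7305 mm and α/2 = 35.3°, tan(α/2) ≈ 0.70804, so f ≈ 14.7305 / 1.41608 ≈ 10.4023 mm.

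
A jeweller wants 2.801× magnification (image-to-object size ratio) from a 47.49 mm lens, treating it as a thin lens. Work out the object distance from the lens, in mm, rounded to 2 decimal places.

64.44 mm

With m = dᵢ/dₒ and 1/f = 1/dₒ + 1/dᵢ, substituting dᵢ = m·dₒ gives 1/f = (1 + 1/m)/dₒ, hence dₒ = f·(1 + 1/m).
dₒ = 47.49 × (1 + 1/2.801) = 47.49 × 1.35702 ≈ 64.445 mm.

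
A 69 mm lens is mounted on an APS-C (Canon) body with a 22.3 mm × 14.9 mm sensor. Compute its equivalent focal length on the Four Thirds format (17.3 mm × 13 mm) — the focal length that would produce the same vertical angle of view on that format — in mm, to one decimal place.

60.2 mm

Equal angle of view means equal height/f ratio, so f₂ = f₁ · (height₂/height₁) = 69 × 13/14.9.
f₂ = 69 × 0.87248 ≈ 60.201 mm.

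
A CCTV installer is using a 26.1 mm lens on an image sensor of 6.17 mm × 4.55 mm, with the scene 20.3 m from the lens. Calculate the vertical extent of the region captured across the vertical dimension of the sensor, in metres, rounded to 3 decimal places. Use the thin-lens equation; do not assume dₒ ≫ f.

dₒ: 20.3 m = 20300 mm.
Similar triangles through the lens centre give W/dₒ = h/dᵢ; with 1/f = 1/dₒ + 1/dᵢ this gives W = h·(dₒ − f)/f.
W = 4.55 mm × (20300 − 26.1) / 26.1 = 4.55 × 776.7778 ≈ 3534.339 mm = 3.53434 m.

3.534 m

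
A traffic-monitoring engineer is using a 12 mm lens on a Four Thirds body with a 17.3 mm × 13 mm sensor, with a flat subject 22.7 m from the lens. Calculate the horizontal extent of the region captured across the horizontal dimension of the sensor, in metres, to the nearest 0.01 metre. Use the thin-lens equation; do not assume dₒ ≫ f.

32.71 m

dₒ: 22.7 m = 22700 mm.
Similar triangles through the lens centre give W/dₒ = w/dᵢ; with 1/f = 1/dₒ + 1/dᵢ this gives W = w·(dₒ − f)/f.
W = 17.3 mm × (22700 − 12) / 12 = 17.3 × 1890.6667 ≈ 32708.533 mm = 32.7085 m.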